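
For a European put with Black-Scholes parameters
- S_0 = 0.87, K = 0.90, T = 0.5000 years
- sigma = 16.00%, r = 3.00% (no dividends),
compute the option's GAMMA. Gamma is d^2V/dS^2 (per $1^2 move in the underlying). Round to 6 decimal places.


Answer: Gamma = 4.028417

Derivation:
d1 = -0.1104991496; d2 = -0.2236362346
phi(d1) = 0.3965141449; exp(-qT) = 1.0000000000; exp(-rT) = 0.9851119396
Gamma = exp(-qT) * phi(d1) / (S * sigma * sqrt(T)) = 1.0000000000 * 0.3965141449 / (0.8700 * 0.1600 * 0.7071067812) = 4.028417


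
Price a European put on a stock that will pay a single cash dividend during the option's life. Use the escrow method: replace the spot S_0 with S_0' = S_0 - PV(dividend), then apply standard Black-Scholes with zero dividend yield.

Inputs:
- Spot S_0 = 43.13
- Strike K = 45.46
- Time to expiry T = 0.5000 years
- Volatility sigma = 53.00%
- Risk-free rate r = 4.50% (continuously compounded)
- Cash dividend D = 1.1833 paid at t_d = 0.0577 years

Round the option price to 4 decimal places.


PV(D) = D * exp(-r * t_d) = 1.1833 * 0.99740687 = 1.18023155
S_0' = S_0 - PV(D) = 43.1300 - 1.18023155 = 41.94976845
d1 = (ln(S_0'/K) + (r + sigma^2/2)*T) / (sigma*sqrt(T)) = 0.03299412
d2 = d1 - sigma*sqrt(T) = -0.34177247
exp(-rT) = 0.97775124
N(-d1) = 0.48683964; N(-d2) = 0.63373894
P = K * exp(-rT) * N(-d2) - S_0' * N(-d1) = 45.4600 * 0.97775124 * 0.63373894 - 41.94976845 * 0.48683964 = 7.7460

Answer: Price = 7.7460


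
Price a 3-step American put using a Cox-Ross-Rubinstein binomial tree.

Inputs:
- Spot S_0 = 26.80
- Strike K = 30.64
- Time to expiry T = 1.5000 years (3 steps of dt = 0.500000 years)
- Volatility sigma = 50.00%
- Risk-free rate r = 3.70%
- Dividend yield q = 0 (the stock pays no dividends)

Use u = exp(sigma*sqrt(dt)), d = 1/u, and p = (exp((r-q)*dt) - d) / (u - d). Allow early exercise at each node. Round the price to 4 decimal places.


dt = T/N = 0.500000
u = exp(sigma*sqrt(dt)) = 1.424119; d = 1/u = 0.702189
p = (exp((r-q)*dt) - d) / (u - d) = 0.438385
Discount per step: exp(-r*dt) = 0.981670
Stock lattice S(k, i) with i counting down-moves:
  k=0: S(0,0) = 26.8000
  k=1: S(1,0) = 38.1664; S(1,1) = 18.8187
  k=2: S(2,0) = 54.3535; S(2,1) = 26.8000; S(2,2) = 13.2142
  k=3: S(3,0) = 77.4058; S(3,1) = 38.1664; S(3,2) = 18.8187; S(3,3) = 9.2789
Terminal payoffs V(N, i) = max(K - S_T, 0):
  V(3,0) = 0.000000; V(3,1) = 0.000000; V(3,2) = 11.821348; V(3,3) = 21.361112
Backward induction: V(k, i) = exp(-r*dt) * [p * V(k+1, i) + (1-p) * V(k+1, i+1)]; then take max(V_cont, immediate exercise) for American.
  V(2,0) = exp(-r*dt) * [p*0.000000 + (1-p)*0.000000] = 0.000000; exercise = 0.000000; V(2,0) = max -> 0.000000
  V(2,1) = exp(-r*dt) * [p*0.000000 + (1-p)*11.821348] = 6.517350; exercise = 3.840000; V(2,1) = max -> 6.517350
  V(2,2) = exp(-r*dt) * [p*11.821348 + (1-p)*21.361112] = 16.864130; exercise = 17.425759; V(2,2) = max -> 17.425759
  V(1,0) = exp(-r*dt) * [p*0.000000 + (1-p)*6.517350] = 3.593148; exercise = 0.000000; V(1,0) = max -> 3.593148
  V(1,1) = exp(-r*dt) * [p*6.517350 + (1-p)*17.425759] = 12.411916; exercise = 11.821348; V(1,1) = max -> 12.411916
  V(0,0) = exp(-r*dt) * [p*3.593148 + (1-p)*12.411916] = 8.389253; exercise = 3.840000; V(0,0) = max -> 8.389253

Answer: Price = V(0,0) = 8.3893


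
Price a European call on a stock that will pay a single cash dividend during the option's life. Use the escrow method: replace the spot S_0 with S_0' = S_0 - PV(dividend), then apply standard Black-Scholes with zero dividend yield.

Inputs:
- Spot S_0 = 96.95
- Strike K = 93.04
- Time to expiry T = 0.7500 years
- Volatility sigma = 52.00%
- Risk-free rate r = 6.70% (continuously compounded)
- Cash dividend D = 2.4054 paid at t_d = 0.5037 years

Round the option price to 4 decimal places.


Answer: Price = 19.5600

Derivation:
PV(D) = D * exp(-r * t_d) = 2.4054 * 0.96681521 = 2.32557730
S_0' = S_0 - PV(D) = 96.9500 - 2.32557730 = 94.62442270
d1 = (ln(S_0'/K) + (r + sigma^2/2)*T) / (sigma*sqrt(T)) = 0.37424755
d2 = d1 - sigma*sqrt(T) = -0.07608566
exp(-rT) = 0.95099165
N(d1) = 0.64588993; N(d2) = 0.46967548
C = S_0' * N(d1) - K * exp(-rT) * N(d2) = 94.62442270 * 0.64588993 - 93.0400 * 0.95099165 * 0.46967548 = 19.5600


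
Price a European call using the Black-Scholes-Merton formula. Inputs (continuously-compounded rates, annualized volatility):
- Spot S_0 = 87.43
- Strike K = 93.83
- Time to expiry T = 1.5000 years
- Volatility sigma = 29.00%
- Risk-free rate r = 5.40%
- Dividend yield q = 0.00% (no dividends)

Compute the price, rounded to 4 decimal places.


Answer: Price = 12.7155

Derivation:
d1 = (ln(S/K) + (r - q + 0.5*sigma^2) * T) / (sigma * sqrt(T)) = 0.20673930
d2 = d1 - sigma * sqrt(T) = -0.14843672
exp(-rT) = 0.92219369; exp(-qT) = 1.00000000
C = S_0 * exp(-qT) * N(d1) - K * exp(-rT) * N(d2)
N(d1) = 0.58189327; N(d2) = 0.44099906
C = 87.4300 * 1.00000000 * 0.58189327 - 93.8300 * 0.92219369 * 0.44099906 = 12.7155


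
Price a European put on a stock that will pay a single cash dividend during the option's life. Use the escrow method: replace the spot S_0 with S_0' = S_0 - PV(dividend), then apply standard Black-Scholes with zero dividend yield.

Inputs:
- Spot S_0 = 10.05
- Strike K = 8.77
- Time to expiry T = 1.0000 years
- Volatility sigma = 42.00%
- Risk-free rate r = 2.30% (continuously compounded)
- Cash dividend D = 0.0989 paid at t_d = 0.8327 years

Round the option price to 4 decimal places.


Answer: Price = 0.9443

Derivation:
PV(D) = D * exp(-r * t_d) = 0.0989 * 0.98103014 = 0.09702388
S_0' = S_0 - PV(D) = 10.0500 - 0.09702388 = 9.95297612
d1 = (ln(S_0'/K) + (r + sigma^2/2)*T) / (sigma*sqrt(T)) = 0.56603526
d2 = d1 - sigma*sqrt(T) = 0.14603526
exp(-rT) = 0.97726248
N(-d1) = 0.28568491; N(-d2) = 0.44194678
P = K * exp(-rT) * N(-d2) - S_0' * N(-d1) = 8.7700 * 0.97726248 * 0.44194678 - 9.95297612 * 0.28568491 = 0.9443


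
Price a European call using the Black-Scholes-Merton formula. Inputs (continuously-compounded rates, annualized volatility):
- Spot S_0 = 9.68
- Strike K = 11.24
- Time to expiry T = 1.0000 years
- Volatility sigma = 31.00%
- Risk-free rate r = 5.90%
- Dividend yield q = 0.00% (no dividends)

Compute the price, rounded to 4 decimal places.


d1 = (ln(S/K) + (r - q + 0.5*sigma^2) * T) / (sigma * sqrt(T)) = -0.13666756
d2 = d1 - sigma * sqrt(T) = -0.44666756
exp(-rT) = 0.94270677; exp(-qT) = 1.00000000
C = S_0 * exp(-qT) * N(d1) - K * exp(-rT) * N(d2)
N(d1) = 0.44564679; N(d2) = 0.32755755
C = 9.6800 * 1.00000000 * 0.44564679 - 11.2400 * 0.94270677 * 0.32755755 = 0.8431

Answer: Price = 0.8431


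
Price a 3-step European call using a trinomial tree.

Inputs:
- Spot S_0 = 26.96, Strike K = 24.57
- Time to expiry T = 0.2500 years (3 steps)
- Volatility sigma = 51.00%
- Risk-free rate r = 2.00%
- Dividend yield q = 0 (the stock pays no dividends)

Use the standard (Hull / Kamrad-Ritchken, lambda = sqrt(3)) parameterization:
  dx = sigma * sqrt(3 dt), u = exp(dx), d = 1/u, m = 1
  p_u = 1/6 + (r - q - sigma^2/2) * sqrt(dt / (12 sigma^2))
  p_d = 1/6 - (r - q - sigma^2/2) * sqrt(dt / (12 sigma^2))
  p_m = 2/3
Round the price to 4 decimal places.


dt = T/N = 0.083333; dx = sigma*sqrt(3*dt) = 0.255000
u = exp(dx) = 1.290462; d = 1/u = 0.774916
p_u = 0.148685, p_m = 0.666667, p_d = 0.184649
Discount per step: exp(-r*dt) = 0.998335
Stock lattice S(k, j) with j the centered position index:
  k=0: S(0,+0) = 26.9600
  k=1: S(1,-1) = 20.8917; S(1,+0) = 26.9600; S(1,+1) = 34.7908
  k=2: S(2,-2) = 16.1894; S(2,-1) = 20.8917; S(2,+0) = 26.9600; S(2,+1) = 34.7908; S(2,+2) = 44.8963
  k=3: S(3,-3) = 12.5454; S(3,-2) = 16.1894; S(3,-1) = 20.8917; S(3,+0) = 26.9600; S(3,+1) = 34.7908; S(3,+2) = 44.8963; S(3,+3) = 57.9369
Terminal payoffs V(N, j) = max(S_T - K, 0):
  V(3,-3) = 0.000000; V(3,-2) = 0.000000; V(3,-1) = 0.000000; V(3,+0) = 2.390000; V(3,+1) = 10.220845; V(3,+2) = 20.326251; V(3,+3) = 33.366888
Backward induction: V(k, j) = exp(-r*dt) * [p_u * V(k+1, j+1) + p_m * V(k+1, j) + p_d * V(k+1, j-1)]
  V(2,-2) = exp(-r*dt) * [p_u*0.000000 + p_m*0.000000 + p_d*0.000000] = 0.000000
  V(2,-1) = exp(-r*dt) * [p_u*2.390000 + p_m*0.000000 + p_d*0.000000] = 0.354765
  V(2,+0) = exp(-r*dt) * [p_u*10.220845 + p_m*2.390000 + p_d*0.000000] = 3.107832
  V(2,+1) = exp(-r*dt) * [p_u*20.326251 + p_m*10.220845 + p_d*2.390000] = 10.260294
  V(2,+2) = exp(-r*dt) * [p_u*33.366888 + p_m*20.326251 + p_d*10.220845] = 20.365273
  V(1,-1) = exp(-r*dt) * [p_u*3.107832 + p_m*0.354765 + p_d*0.000000] = 0.697433
  V(1,+0) = exp(-r*dt) * [p_u*10.260294 + p_m*3.107832 + p_d*0.354765] = 3.656843
  V(1,+1) = exp(-r*dt) * [p_u*20.365273 + p_m*10.260294 + p_d*3.107832] = 10.424667
  V(0,+0) = exp(-r*dt) * [p_u*10.424667 + p_m*3.656843 + p_d*0.697433] = 4.109808

Answer: Price = V(0,0) = 4.1098


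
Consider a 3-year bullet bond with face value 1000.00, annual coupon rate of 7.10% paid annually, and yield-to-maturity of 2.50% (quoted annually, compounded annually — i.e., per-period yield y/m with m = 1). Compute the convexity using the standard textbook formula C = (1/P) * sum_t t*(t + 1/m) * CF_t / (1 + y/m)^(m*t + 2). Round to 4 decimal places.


Coupon per period c = face * coupon_rate / m = 71.000000
Periods per year m = 1; per-period yield y/m = 0.025000
Number of cashflows N = 3
Cashflows (t years, CF_t, discount factor 1/(1+y/m)^(m*t), PV):
  t = 1.0000: CF_t = 71.000000, DF = 0.975610, PV = 69.268293
  t = 2.0000: CF_t = 71.000000, DF = 0.951814, PV = 67.578822
  t = 3.0000: CF_t = 1071.000000, DF = 0.928599, PV = 994.529969
Price P = sum_t PV_t = 1131.377084
Convexity numerator sum_t t*(t + 1/m) * CF_t / (1+y/m)^(m*t + 2):
  t = 1.0000: term = 131.861116
  t = 2.0000: term = 385.934975
  t = 3.0000: term = 11359.295304
Convexity = (1/P) * sum = 11877.091395 / 1131.377084 = 10.497907

Answer: Convexity = 10.4979


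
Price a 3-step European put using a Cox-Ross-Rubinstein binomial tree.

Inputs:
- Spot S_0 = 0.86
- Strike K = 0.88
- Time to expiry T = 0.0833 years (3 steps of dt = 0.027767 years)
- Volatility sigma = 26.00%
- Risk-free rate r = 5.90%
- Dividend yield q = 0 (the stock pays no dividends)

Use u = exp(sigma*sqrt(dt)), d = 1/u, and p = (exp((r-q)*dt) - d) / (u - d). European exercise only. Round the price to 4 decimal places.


Answer: Price = V(0,0) = 0.0355

Derivation:
dt = T/N = 0.027767
u = exp(sigma*sqrt(dt)) = 1.044277; d = 1/u = 0.957600
p = (exp((r-q)*dt) - d) / (u - d) = 0.508087
Discount per step: exp(-r*dt) = 0.998363
Stock lattice S(k, i) with i counting down-moves:
  k=0: S(0,0) = 0.8600
  k=1: S(1,0) = 0.8981; S(1,1) = 0.8235
  k=2: S(2,0) = 0.9378; S(2,1) = 0.8600; S(2,2) = 0.7886
  k=3: S(3,0) = 0.9794; S(3,1) = 0.8981; S(3,2) = 0.8235; S(3,3) = 0.7552
Terminal payoffs V(N, i) = max(K - S_T, 0):
  V(3,0) = 0.000000; V(3,1) = 0.000000; V(3,2) = 0.056464; V(3,3) = 0.124818
Backward induction: V(k, i) = exp(-r*dt) * [p * V(k+1, i) + (1-p) * V(k+1, i+1)].
  V(2,0) = exp(-r*dt) * [p*0.000000 + (1-p)*0.000000] = 0.000000
  V(2,1) = exp(-r*dt) * [p*0.000000 + (1-p)*0.056464] = 0.027730
  V(2,2) = exp(-r*dt) * [p*0.056464 + (1-p)*0.124818] = 0.089941
  V(1,0) = exp(-r*dt) * [p*0.000000 + (1-p)*0.027730] = 0.013618
  V(1,1) = exp(-r*dt) * [p*0.027730 + (1-p)*0.089941] = 0.058237
  V(0,0) = exp(-r*dt) * [p*0.013618 + (1-p)*0.058237] = 0.035508


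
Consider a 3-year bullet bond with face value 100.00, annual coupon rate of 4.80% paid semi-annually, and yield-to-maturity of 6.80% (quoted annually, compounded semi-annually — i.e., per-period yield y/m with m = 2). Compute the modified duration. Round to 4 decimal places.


Answer: Modified duration = 2.7311

Derivation:
Coupon per period c = face * coupon_rate / m = 2.400000
Periods per year m = 2; per-period yield y/m = 0.034000
Number of cashflows N = 6
Cashflows (t years, CF_t, discount factor 1/(1+y/m)^(m*t), PV):
  t = 0.5000: CF_t = 2.400000, DF = 0.967118, PV = 2.321083
  t = 1.0000: CF_t = 2.400000, DF = 0.935317, PV = 2.244761
  t = 1.5000: CF_t = 2.400000, DF = 0.904562, PV = 2.170949
  t = 2.0000: CF_t = 2.400000, DF = 0.874818, PV = 2.099564
  t = 2.5000: CF_t = 2.400000, DF = 0.846052, PV = 2.030526
  t = 3.0000: CF_t = 102.400000, DF = 0.818233, PV = 83.787016
Price P = sum_t PV_t = 94.653899
First compute Macaulay numerator sum_t t * PV_t:
  t * PV_t at t = 0.5000: 1.160542
  t * PV_t at t = 1.0000: 2.244761
  t * PV_t at t = 1.5000: 3.256424
  t * PV_t at t = 2.0000: 4.199128
  t * PV_t at t = 2.5000: 5.076315
  t * PV_t at t = 3.0000: 251.361048
Macaulay duration D = 267.298217 / 94.653899 = 2.823954
Modified duration = D / (1 + y/m) = 2.823954 / (1 + 0.034000) = 2.731096


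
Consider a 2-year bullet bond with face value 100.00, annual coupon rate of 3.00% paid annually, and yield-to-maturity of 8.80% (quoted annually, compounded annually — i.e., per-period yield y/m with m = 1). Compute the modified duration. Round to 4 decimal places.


Coupon per period c = face * coupon_rate / m = 3.000000
Periods per year m = 1; per-period yield y/m = 0.088000
Number of cashflows N = 2
Cashflows (t years, CF_t, discount factor 1/(1+y/m)^(m*t), PV):
  t = 1.0000: CF_t = 3.000000, DF = 0.919118, PV = 2.757353
  t = 2.0000: CF_t = 103.000000, DF = 0.844777, PV = 87.012057
Price P = sum_t PV_t = 89.769410
First compute Macaulay numerator sum_t t * PV_t:
  t * PV_t at t = 1.0000: 2.757353
  t * PV_t at t = 2.0000: 174.024113
Macaulay duration D = 176.781466 / 89.769410 = 1.969284
Modified duration = D / (1 + y/m) = 1.969284 / (1 + 0.088000) = 1.810004

Answer: Modified duration = 1.8100


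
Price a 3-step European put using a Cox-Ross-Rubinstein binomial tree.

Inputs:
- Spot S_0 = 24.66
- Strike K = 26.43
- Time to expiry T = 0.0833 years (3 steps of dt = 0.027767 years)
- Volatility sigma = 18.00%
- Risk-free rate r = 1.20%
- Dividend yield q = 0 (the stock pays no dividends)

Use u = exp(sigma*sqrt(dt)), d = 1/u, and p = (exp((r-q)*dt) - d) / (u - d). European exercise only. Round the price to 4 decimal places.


dt = T/N = 0.027767
u = exp(sigma*sqrt(dt)) = 1.030448; d = 1/u = 0.970451
p = (exp((r-q)*dt) - d) / (u - d) = 0.498057
Discount per step: exp(-r*dt) = 0.999667
Stock lattice S(k, i) with i counting down-moves:
  k=0: S(0,0) = 24.6600
  k=1: S(1,0) = 25.4109; S(1,1) = 23.9313
  k=2: S(2,0) = 26.1846; S(2,1) = 24.6600; S(2,2) = 23.2242
  k=3: S(3,0) = 26.9819; S(3,1) = 25.4109; S(3,2) = 23.9313; S(3,3) = 22.5379
Terminal payoffs V(N, i) = max(K - S_T, 0):
  V(3,0) = 0.000000; V(3,1) = 1.019144; V(3,2) = 2.498670; V(3,3) = 3.892051
Backward induction: V(k, i) = exp(-r*dt) * [p * V(k+1, i) + (1-p) * V(k+1, i+1)].
  V(2,0) = exp(-r*dt) * [p*0.000000 + (1-p)*1.019144] = 0.511382
  V(2,1) = exp(-r*dt) * [p*1.019144 + (1-p)*2.498670] = 1.761195
  V(2,2) = exp(-r*dt) * [p*2.498670 + (1-p)*3.892051] = 3.197003
  V(1,0) = exp(-r*dt) * [p*0.511382 + (1-p)*1.761195] = 1.138338
  V(1,1) = exp(-r*dt) * [p*1.761195 + (1-p)*3.197003] = 2.481062
  V(0,0) = exp(-r*dt) * [p*1.138338 + (1-p)*2.481062] = 1.811706

Answer: Price = V(0,0) = 1.8117


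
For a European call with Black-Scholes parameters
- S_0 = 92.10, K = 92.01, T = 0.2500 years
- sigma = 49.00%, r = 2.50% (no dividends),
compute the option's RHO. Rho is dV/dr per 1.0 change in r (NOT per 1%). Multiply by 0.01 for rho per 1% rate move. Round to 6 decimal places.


Answer: Rho = 10.582706

Derivation:
d1 = 0.1520007203; d2 = -0.0929992797
phi(d1) = 0.3943601730; exp(-qT) = 1.0000000000; exp(-rT) = 0.9937694906
N(d2) = 0.4629520667
Rho = K*T*exp(-rT)*N(d2) = 92.0100 * 0.2500 * 0.9937694906 * 0.4629520667 = 10.582706


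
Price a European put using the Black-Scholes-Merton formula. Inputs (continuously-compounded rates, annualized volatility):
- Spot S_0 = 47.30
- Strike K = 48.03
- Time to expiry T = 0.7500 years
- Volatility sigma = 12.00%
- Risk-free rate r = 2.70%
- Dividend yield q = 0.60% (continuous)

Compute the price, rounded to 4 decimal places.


Answer: Price = 1.9407

Derivation:
d1 = (ln(S/K) + (r - q + 0.5*sigma^2) * T) / (sigma * sqrt(T)) = 0.05614231
d2 = d1 - sigma * sqrt(T) = -0.04778074
exp(-rT) = 0.97995365; exp(-qT) = 0.99551011
P = K * exp(-rT) * N(-d2) - S_0 * exp(-qT) * N(-d1)
N(-d1) = 0.47761422; N(-d2) = 0.51905451
P = 48.0300 * 0.97995365 * 0.51905451 - 47.3000 * 0.99551011 * 0.47761422 = 1.9407


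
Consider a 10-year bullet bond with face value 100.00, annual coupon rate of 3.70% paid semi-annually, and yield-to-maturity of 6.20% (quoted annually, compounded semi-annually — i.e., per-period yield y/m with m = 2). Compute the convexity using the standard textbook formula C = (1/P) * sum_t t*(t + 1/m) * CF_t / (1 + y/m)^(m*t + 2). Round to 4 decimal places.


Answer: Convexity = 76.1530

Derivation:
Coupon per period c = face * coupon_rate / m = 1.850000
Periods per year m = 2; per-period yield y/m = 0.031000
Number of cashflows N = 20
Cashflows (t years, CF_t, discount factor 1/(1+y/m)^(m*t), PV):
  t = 0.5000: CF_t = 1.850000, DF = 0.969932, PV = 1.794374
  t = 1.0000: CF_t = 1.850000, DF = 0.940768, PV = 1.740421
  t = 1.5000: CF_t = 1.850000, DF = 0.912481, PV = 1.688091
  t = 2.0000: CF_t = 1.850000, DF = 0.885045, PV = 1.637333
  t = 2.5000: CF_t = 1.850000, DF = 0.858434, PV = 1.588102
  t = 3.0000: CF_t = 1.850000, DF = 0.832622, PV = 1.540351
  t = 3.5000: CF_t = 1.850000, DF = 0.807587, PV = 1.494036
  t = 4.0000: CF_t = 1.850000, DF = 0.783305, PV = 1.449114
  t = 4.5000: CF_t = 1.850000, DF = 0.759752, PV = 1.405542
  t = 5.0000: CF_t = 1.850000, DF = 0.736908, PV = 1.363280
  t = 5.5000: CF_t = 1.850000, DF = 0.714751, PV = 1.322289
  t = 6.0000: CF_t = 1.850000, DF = 0.693260, PV = 1.282531
  t = 6.5000: CF_t = 1.850000, DF = 0.672415, PV = 1.243968
  t = 7.0000: CF_t = 1.850000, DF = 0.652197, PV = 1.206564
  t = 7.5000: CF_t = 1.850000, DF = 0.632587, PV = 1.170285
  t = 8.0000: CF_t = 1.850000, DF = 0.613566, PV = 1.135097
  t = 8.5000: CF_t = 1.850000, DF = 0.595117, PV = 1.100967
  t = 9.0000: CF_t = 1.850000, DF = 0.577224, PV = 1.067864
  t = 9.5000: CF_t = 1.850000, DF = 0.559868, PV = 1.035755
  t = 10.0000: CF_t = 101.850000, DF = 0.543034, PV = 55.307971
Price P = sum_t PV_t = 81.573935
Convexity numerator sum_t t*(t + 1/m) * CF_t / (1+y/m)^(m*t + 2):
  t = 0.5000: term = 0.844045
  t = 1.0000: term = 2.456000
  t = 1.5000: term = 4.764306
  t = 2.0000: term = 7.701756
  t = 2.5000: term = 11.205270
  t = 3.0000: term = 15.215692
  t = 3.5000: term = 19.677584
  t = 4.0000: term = 24.539041
  t = 4.5000: term = 29.751504
  t = 5.0000: term = 35.269592
  t = 5.5000: term = 41.050932
  t = 6.0000: term = 47.056002
  t = 6.5000: term = 53.247981
  t = 7.0000: term = 59.592607
  t = 7.5000: term = 66.058038
  t = 8.0000: term = 72.614720
  t = 8.5000: term = 79.235267
  t = 9.0000: term = 85.894338
  t = 9.5000: term = 92.568529
  t = 10.0000: term = 5463.358459
Convexity = (1/P) * sum = 6212.101663 / 81.573935 = 76.153022


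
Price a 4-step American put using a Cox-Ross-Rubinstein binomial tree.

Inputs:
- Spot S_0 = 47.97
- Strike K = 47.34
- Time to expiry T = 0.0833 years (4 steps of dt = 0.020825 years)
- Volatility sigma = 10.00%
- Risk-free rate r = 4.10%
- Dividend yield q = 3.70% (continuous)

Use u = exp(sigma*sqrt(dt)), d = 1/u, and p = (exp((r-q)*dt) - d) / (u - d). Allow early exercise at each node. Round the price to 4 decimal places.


dt = T/N = 0.020825
u = exp(sigma*sqrt(dt)) = 1.014535; d = 1/u = 0.985673
p = (exp((r-q)*dt) - d) / (u - d) = 0.499279
Discount per step: exp(-r*dt) = 0.999147
Stock lattice S(k, i) with i counting down-moves:
  k=0: S(0,0) = 47.9700
  k=1: S(1,0) = 48.6673; S(1,1) = 47.2827
  k=2: S(2,0) = 49.3747; S(2,1) = 47.9700; S(2,2) = 46.6053
  k=3: S(3,0) = 50.0924; S(3,1) = 48.6673; S(3,2) = 47.2827; S(3,3) = 45.9376
  k=4: S(4,0) = 50.8205; S(4,1) = 49.3747; S(4,2) = 47.9700; S(4,3) = 46.6053; S(4,4) = 45.2794
Terminal payoffs V(N, i) = max(K - S_T, 0):
  V(4,0) = 0.000000; V(4,1) = 0.000000; V(4,2) = 0.000000; V(4,3) = 0.734709; V(4,4) = 2.060593
Backward induction: V(k, i) = exp(-r*dt) * [p * V(k+1, i) + (1-p) * V(k+1, i+1)]; then take max(V_cont, immediate exercise) for American.
  V(3,0) = exp(-r*dt) * [p*0.000000 + (1-p)*0.000000] = 0.000000; exercise = 0.000000; V(3,0) = max -> 0.000000
  V(3,1) = exp(-r*dt) * [p*0.000000 + (1-p)*0.000000] = 0.000000; exercise = 0.000000; V(3,1) = max -> 0.000000
  V(3,2) = exp(-r*dt) * [p*0.000000 + (1-p)*0.734709] = 0.367571; exercise = 0.057278; V(3,2) = max -> 0.367571
  V(3,3) = exp(-r*dt) * [p*0.734709 + (1-p)*2.060593] = 1.397414; exercise = 1.402434; V(3,3) = max -> 1.402434
  V(2,0) = exp(-r*dt) * [p*0.000000 + (1-p)*0.000000] = 0.000000; exercise = 0.000000; V(2,0) = max -> 0.000000
  V(2,1) = exp(-r*dt) * [p*0.000000 + (1-p)*0.367571] = 0.183893; exercise = 0.000000; V(2,1) = max -> 0.183893
  V(2,2) = exp(-r*dt) * [p*0.367571 + (1-p)*1.402434] = 0.884993; exercise = 0.734709; V(2,2) = max -> 0.884993
  V(1,0) = exp(-r*dt) * [p*0.000000 + (1-p)*0.183893] = 0.092001; exercise = 0.000000; V(1,0) = max -> 0.092001
  V(1,1) = exp(-r*dt) * [p*0.183893 + (1-p)*0.884993] = 0.534493; exercise = 0.057278; V(1,1) = max -> 0.534493
  V(0,0) = exp(-r*dt) * [p*0.092001 + (1-p)*0.534493] = 0.313298; exercise = 0.000000; V(0,0) = max -> 0.313298

Answer: Price = V(0,0) = 0.3133


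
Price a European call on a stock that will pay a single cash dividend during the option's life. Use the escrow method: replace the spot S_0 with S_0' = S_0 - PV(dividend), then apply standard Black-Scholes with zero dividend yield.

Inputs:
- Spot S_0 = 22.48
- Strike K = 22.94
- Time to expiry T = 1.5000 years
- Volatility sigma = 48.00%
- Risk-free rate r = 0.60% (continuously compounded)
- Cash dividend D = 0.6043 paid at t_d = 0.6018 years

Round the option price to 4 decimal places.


PV(D) = D * exp(-r * t_d) = 0.6043 * 0.99639571 = 0.60212193
S_0' = S_0 - PV(D) = 22.4800 - 0.60212193 = 21.87787807
d1 = (ln(S_0'/K) + (r + sigma^2/2)*T) / (sigma*sqrt(T)) = 0.22860863
d2 = d1 - sigma*sqrt(T) = -0.35926890
exp(-rT) = 0.99104038
N(d1) = 0.59041344; N(d2) = 0.35969697
C = S_0' * N(d1) - K * exp(-rT) * N(d2) = 21.87787807 * 0.59041344 - 22.9400 * 0.99104038 * 0.35969697 = 4.7395

Answer: Price = 4.7395


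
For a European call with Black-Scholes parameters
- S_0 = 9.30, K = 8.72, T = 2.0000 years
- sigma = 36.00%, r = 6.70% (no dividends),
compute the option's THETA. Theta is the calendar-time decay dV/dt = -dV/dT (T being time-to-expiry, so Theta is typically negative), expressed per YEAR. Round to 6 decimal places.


Answer: Theta = -0.666675

Derivation:
d1 = 0.6442433428; d2 = 0.1351264604
phi(d1) = 0.3241777587; exp(-qT) = 1.0000000000; exp(-rT) = 0.8745900646
Theta = -S*exp(-qT)*phi(d1)*sigma/(2*sqrt(T)) - r*K*exp(-rT)*N(d2) + q*S*exp(-qT)*N(d1)
N(d1) = 0.7402911755; N(d2) = 0.5537440552; sqrt(T) = 1.4142135624
Term 1 = -9.3000 * 1.0000000000 * 0.3241777587 * 0.3600 / (2 * 1.4142135624) = -0.3837281599
Term 2 = -0.0670 * 8.7200 * 0.8745900646 * 0.5537440552 = -0.2829468764
Term 3 = 0 (no dividend yield, q = 0)
Theta = -0.3837281599 + (-0.2829468764) + (0.0000000000) = -0.666675


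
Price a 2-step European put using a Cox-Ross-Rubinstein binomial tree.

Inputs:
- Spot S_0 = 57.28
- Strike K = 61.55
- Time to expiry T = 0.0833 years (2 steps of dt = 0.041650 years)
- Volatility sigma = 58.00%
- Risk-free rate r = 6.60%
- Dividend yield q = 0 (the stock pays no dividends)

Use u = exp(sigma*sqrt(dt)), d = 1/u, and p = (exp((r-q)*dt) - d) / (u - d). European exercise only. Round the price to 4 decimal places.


Answer: Price = V(0,0) = 6.4815

Derivation:
dt = T/N = 0.041650
u = exp(sigma*sqrt(dt)) = 1.125659; d = 1/u = 0.888369
p = (exp((r-q)*dt) - d) / (u - d) = 0.482043
Discount per step: exp(-r*dt) = 0.997255
Stock lattice S(k, i) with i counting down-moves:
  k=0: S(0,0) = 57.2800
  k=1: S(1,0) = 64.4777; S(1,1) = 50.8858
  k=2: S(2,0) = 72.5799; S(2,1) = 57.2800; S(2,2) = 45.2053
Terminal payoffs V(N, i) = max(K - S_T, 0):
  V(2,0) = 0.000000; V(2,1) = 4.270000; V(2,2) = 16.344676
Backward induction: V(k, i) = exp(-r*dt) * [p * V(k+1, i) + (1-p) * V(k+1, i+1)].
  V(1,0) = exp(-r*dt) * [p*0.000000 + (1-p)*4.270000] = 2.205605
  V(1,1) = exp(-r*dt) * [p*4.270000 + (1-p)*16.344676] = 10.495274
  V(0,0) = exp(-r*dt) * [p*2.205605 + (1-p)*10.495274] = 6.481456


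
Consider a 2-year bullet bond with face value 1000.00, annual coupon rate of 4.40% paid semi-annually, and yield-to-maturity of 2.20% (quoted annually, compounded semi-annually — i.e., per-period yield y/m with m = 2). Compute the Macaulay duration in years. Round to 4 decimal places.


Answer: Macaulay duration = 1.9379 years

Derivation:
Coupon per period c = face * coupon_rate / m = 22.000000
Periods per year m = 2; per-period yield y/m = 0.011000
Number of cashflows N = 4
Cashflows (t years, CF_t, discount factor 1/(1+y/m)^(m*t), PV):
  t = 0.5000: CF_t = 22.000000, DF = 0.989120, PV = 21.760633
  t = 1.0000: CF_t = 22.000000, DF = 0.978358, PV = 21.523870
  t = 1.5000: CF_t = 22.000000, DF = 0.967713, PV = 21.289684
  t = 2.0000: CF_t = 1022.000000, DF = 0.957184, PV = 978.241929
Price P = sum_t PV_t = 1042.816116
Macaulay numerator sum_t t * PV_t:
  t * PV_t at t = 0.5000: 10.880317
  t * PV_t at t = 1.0000: 21.523870
  t * PV_t at t = 1.5000: 31.934526
  t * PV_t at t = 2.0000: 1956.483858
Macaulay duration D = (sum_t t * PV_t) / P = 2020.822571 / 1042.816116 = 1.937851


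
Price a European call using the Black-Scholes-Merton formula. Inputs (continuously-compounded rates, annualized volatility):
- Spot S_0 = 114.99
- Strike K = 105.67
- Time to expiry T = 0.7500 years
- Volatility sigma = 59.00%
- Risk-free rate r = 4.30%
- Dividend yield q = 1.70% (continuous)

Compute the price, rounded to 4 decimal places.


Answer: Price = 27.8102

Derivation:
d1 = (ln(S/K) + (r - q + 0.5*sigma^2) * T) / (sigma * sqrt(T)) = 0.45906517
d2 = d1 - sigma * sqrt(T) = -0.05188982
exp(-rT) = 0.96826449; exp(-qT) = 0.98733094
C = S_0 * exp(-qT) * N(d1) - K * exp(-rT) * N(d2)
N(d1) = 0.67690632; N(d2) = 0.47930824
C = 114.9900 * 0.98733094 * 0.67690632 - 105.6700 * 0.96826449 * 0.47930824 = 27.8102


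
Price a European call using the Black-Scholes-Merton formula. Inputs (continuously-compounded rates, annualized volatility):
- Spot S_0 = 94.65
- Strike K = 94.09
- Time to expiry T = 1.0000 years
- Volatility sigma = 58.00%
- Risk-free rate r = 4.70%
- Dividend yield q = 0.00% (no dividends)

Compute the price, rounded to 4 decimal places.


d1 = (ln(S/K) + (r - q + 0.5*sigma^2) * T) / (sigma * sqrt(T)) = 0.38126570
d2 = d1 - sigma * sqrt(T) = -0.19873430
exp(-rT) = 0.95408740; exp(-qT) = 1.00000000
C = S_0 * exp(-qT) * N(d1) - K * exp(-rT) * N(d2)
N(d1) = 0.64849695; N(d2) = 0.42123530
C = 94.6500 * 1.00000000 * 0.64849695 - 94.0900 * 0.95408740 * 0.42123530 = 23.5659

Answer: Price = 23.5659


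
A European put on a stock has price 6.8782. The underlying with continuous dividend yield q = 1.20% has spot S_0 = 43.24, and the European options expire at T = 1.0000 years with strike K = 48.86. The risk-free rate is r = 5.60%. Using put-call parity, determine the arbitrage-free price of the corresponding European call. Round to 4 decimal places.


Answer: Call price = 3.4034

Derivation:
Put-call parity: C - P = S_0 * exp(-qT) - K * exp(-rT).
S_0 * exp(-qT) = 43.2400 * 0.98807171 = 42.72422086
K * exp(-rT) = 48.8600 * 0.94553914 = 46.19904218
C = P + S*exp(-qT) - K*exp(-rT)
C = 6.8782 + 42.72422086 - 46.19904218 = 3.4034


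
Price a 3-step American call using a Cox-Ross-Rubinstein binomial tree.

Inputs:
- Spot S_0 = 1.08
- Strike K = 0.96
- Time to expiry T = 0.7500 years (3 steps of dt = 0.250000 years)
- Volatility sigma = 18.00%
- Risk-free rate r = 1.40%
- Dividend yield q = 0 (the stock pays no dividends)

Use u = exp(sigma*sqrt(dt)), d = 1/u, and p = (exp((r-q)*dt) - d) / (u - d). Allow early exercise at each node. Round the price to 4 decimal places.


dt = T/N = 0.250000
u = exp(sigma*sqrt(dt)) = 1.094174; d = 1/u = 0.913931
p = (exp((r-q)*dt) - d) / (u - d) = 0.496967
Discount per step: exp(-r*dt) = 0.996506
Stock lattice S(k, i) with i counting down-moves:
  k=0: S(0,0) = 1.0800
  k=1: S(1,0) = 1.1817; S(1,1) = 0.9870
  k=2: S(2,0) = 1.2930; S(2,1) = 1.0800; S(2,2) = 0.9021
  k=3: S(3,0) = 1.4148; S(3,1) = 1.1817; S(3,2) = 0.9870; S(3,3) = 0.8244
Terminal payoffs V(N, i) = max(S_T - K, 0):
  V(3,0) = 0.454762; V(3,1) = 0.221708; V(3,2) = 0.027046; V(3,3) = 0.000000
Backward induction: V(k, i) = exp(-r*dt) * [p * V(k+1, i) + (1-p) * V(k+1, i+1)]; then take max(V_cont, immediate exercise) for American.
  V(2,0) = exp(-r*dt) * [p*0.454762 + (1-p)*0.221708] = 0.336349; exercise = 0.332995; V(2,0) = max -> 0.336349
  V(2,1) = exp(-r*dt) * [p*0.221708 + (1-p)*0.027046] = 0.123354; exercise = 0.120000; V(2,1) = max -> 0.123354
  V(2,2) = exp(-r*dt) * [p*0.027046 + (1-p)*0.000000] = 0.013394; exercise = 0.000000; V(2,2) = max -> 0.013394
  V(1,0) = exp(-r*dt) * [p*0.336349 + (1-p)*0.123354] = 0.228405; exercise = 0.221708; V(1,0) = max -> 0.228405
  V(1,1) = exp(-r*dt) * [p*0.123354 + (1-p)*0.013394] = 0.067803; exercise = 0.027046; V(1,1) = max -> 0.067803
  V(0,0) = exp(-r*dt) * [p*0.228405 + (1-p)*0.067803] = 0.147101; exercise = 0.120000; V(0,0) = max -> 0.147101

Answer: Price = V(0,0) = 0.1471


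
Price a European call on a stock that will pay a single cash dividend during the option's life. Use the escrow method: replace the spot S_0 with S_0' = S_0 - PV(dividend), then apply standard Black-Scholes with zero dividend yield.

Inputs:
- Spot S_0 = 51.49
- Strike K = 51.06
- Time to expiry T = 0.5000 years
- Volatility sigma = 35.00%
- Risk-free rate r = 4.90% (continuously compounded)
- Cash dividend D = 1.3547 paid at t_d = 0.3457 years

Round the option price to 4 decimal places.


PV(D) = D * exp(-r * t_d) = 1.3547 * 0.98320336 = 1.33194560
S_0' = S_0 - PV(D) = 51.4900 - 1.33194560 = 50.15805440
d1 = (ln(S_0'/K) + (r + sigma^2/2)*T) / (sigma*sqrt(T)) = 0.15072565
d2 = d1 - sigma*sqrt(T) = -0.09676172
exp(-rT) = 0.97579769
N(d1) = 0.55990393; N(d2) = 0.46145781
C = S_0' * N(d1) - K * exp(-rT) * N(d2) = 50.15805440 * 0.55990393 - 51.0600 * 0.97579769 * 0.46145781 = 5.0919

Answer: Price = 5.0919


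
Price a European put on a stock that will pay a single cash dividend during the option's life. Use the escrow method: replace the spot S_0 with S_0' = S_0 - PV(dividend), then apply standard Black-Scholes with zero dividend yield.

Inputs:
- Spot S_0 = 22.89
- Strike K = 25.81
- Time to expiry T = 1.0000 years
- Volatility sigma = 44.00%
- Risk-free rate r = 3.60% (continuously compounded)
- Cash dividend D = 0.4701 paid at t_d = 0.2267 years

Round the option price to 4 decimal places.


Answer: Price = 5.4708

Derivation:
PV(D) = D * exp(-r * t_d) = 0.4701 * 0.99187201 = 0.46627903
S_0' = S_0 - PV(D) = 22.8900 - 0.46627903 = 22.42372097
d1 = (ln(S_0'/K) + (r + sigma^2/2)*T) / (sigma*sqrt(T)) = -0.01782419
d2 = d1 - sigma*sqrt(T) = -0.45782419
exp(-rT) = 0.96464029
N(-d1) = 0.50711045; N(-d2) = 0.67646062
P = K * exp(-rT) * N(-d2) - S_0' * N(-d1) = 25.8100 * 0.96464029 * 0.67646062 - 22.42372097 * 0.50711045 = 5.4708


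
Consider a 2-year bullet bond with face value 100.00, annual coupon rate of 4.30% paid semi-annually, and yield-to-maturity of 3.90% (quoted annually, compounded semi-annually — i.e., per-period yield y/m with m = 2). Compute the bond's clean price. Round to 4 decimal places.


Coupon per period c = face * coupon_rate / m = 2.150000
Periods per year m = 2; per-period yield y/m = 0.019500
Number of cashflows N = 4
Cashflows (t years, CF_t, discount factor 1/(1+y/m)^(m*t), PV):
  t = 0.5000: CF_t = 2.150000, DF = 0.980873, PV = 2.108877
  t = 1.0000: CF_t = 2.150000, DF = 0.962112, PV = 2.068540
  t = 1.5000: CF_t = 2.150000, DF = 0.943709, PV = 2.028975
  t = 2.0000: CF_t = 102.150000, DF = 0.925659, PV = 94.556078
Price P = sum_t PV_t = 100.762471

Answer: Price = 100.7625


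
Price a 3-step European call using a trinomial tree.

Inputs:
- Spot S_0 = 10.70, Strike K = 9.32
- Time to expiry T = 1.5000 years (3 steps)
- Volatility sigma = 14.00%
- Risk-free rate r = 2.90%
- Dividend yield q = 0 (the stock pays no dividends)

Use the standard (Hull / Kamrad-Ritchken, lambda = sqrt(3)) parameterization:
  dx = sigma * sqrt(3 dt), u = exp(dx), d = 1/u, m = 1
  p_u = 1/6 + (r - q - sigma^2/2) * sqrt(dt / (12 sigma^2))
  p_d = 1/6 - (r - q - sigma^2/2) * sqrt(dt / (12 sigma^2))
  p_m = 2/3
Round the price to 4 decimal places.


dt = T/N = 0.500000; dx = sigma*sqrt(3*dt) = 0.171464
u = exp(dx) = 1.187042; d = 1/u = 0.842430
p_u = 0.194661, p_m = 0.666667, p_d = 0.138672
Discount per step: exp(-r*dt) = 0.985605
Stock lattice S(k, j) with j the centered position index:
  k=0: S(0,+0) = 10.7000
  k=1: S(1,-1) = 9.0140; S(1,+0) = 10.7000; S(1,+1) = 12.7013
  k=2: S(2,-2) = 7.5937; S(2,-1) = 9.0140; S(2,+0) = 10.7000; S(2,+1) = 12.7013; S(2,+2) = 15.0770
  k=3: S(3,-3) = 6.3971; S(3,-2) = 7.5937; S(3,-1) = 9.0140; S(3,+0) = 10.7000; S(3,+1) = 12.7013; S(3,+2) = 15.0770; S(3,+3) = 17.8971
Terminal payoffs V(N, j) = max(S_T - K, 0):
  V(3,-3) = 0.000000; V(3,-2) = 0.000000; V(3,-1) = 0.000000; V(3,+0) = 1.380000; V(3,+1) = 3.381347; V(3,+2) = 5.757029; V(3,+3) = 8.577062
Backward induction: V(k, j) = exp(-r*dt) * [p_u * V(k+1, j+1) + p_m * V(k+1, j) + p_d * V(k+1, j-1)]
  V(2,-2) = exp(-r*dt) * [p_u*0.000000 + p_m*0.000000 + p_d*0.000000] = 0.000000
  V(2,-1) = exp(-r*dt) * [p_u*1.380000 + p_m*0.000000 + p_d*0.000000] = 0.264765
  V(2,+0) = exp(-r*dt) * [p_u*3.381347 + p_m*1.380000 + p_d*0.000000] = 1.555497
  V(2,+1) = exp(-r*dt) * [p_u*5.757029 + p_m*3.381347 + p_d*1.380000] = 3.514929
  V(2,+2) = exp(-r*dt) * [p_u*8.577062 + p_m*5.757029 + p_d*3.381347] = 5.890503
  V(1,-1) = exp(-r*dt) * [p_u*1.555497 + p_m*0.264765 + p_d*0.000000] = 0.472404
  V(1,+0) = exp(-r*dt) * [p_u*3.514929 + p_m*1.555497 + p_d*0.264765] = 1.732626
  V(1,+1) = exp(-r*dt) * [p_u*5.890503 + p_m*3.514929 + p_d*1.555497] = 3.652297
  V(0,+0) = exp(-r*dt) * [p_u*3.652297 + p_m*1.732626 + p_d*0.472404] = 1.903748

Answer: Price = V(0,0) = 1.9037


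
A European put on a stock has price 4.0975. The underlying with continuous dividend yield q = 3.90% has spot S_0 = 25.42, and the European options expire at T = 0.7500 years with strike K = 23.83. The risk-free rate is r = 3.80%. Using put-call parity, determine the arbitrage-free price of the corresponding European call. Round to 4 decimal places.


Put-call parity: C - P = S_0 * exp(-qT) - K * exp(-rT).
S_0 * exp(-qT) = 25.4200 * 0.97117364 = 24.68723395
K * exp(-rT) = 23.8300 * 0.97190229 = 23.16043167
C = P + S*exp(-qT) - K*exp(-rT)
C = 4.0975 + 24.68723395 - 23.16043167 = 5.6243

Answer: Call price = 5.6243


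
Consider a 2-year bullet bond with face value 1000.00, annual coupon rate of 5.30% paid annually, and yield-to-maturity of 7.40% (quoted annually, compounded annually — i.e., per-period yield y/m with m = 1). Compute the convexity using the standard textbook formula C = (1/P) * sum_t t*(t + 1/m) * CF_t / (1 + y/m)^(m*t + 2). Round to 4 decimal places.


Coupon per period c = face * coupon_rate / m = 53.000000
Periods per year m = 1; per-period yield y/m = 0.074000
Number of cashflows N = 2
Cashflows (t years, CF_t, discount factor 1/(1+y/m)^(m*t), PV):
  t = 1.0000: CF_t = 53.000000, DF = 0.931099, PV = 49.348231
  t = 2.0000: CF_t = 1053.000000, DF = 0.866945, PV = 912.892856
Price P = sum_t PV_t = 962.241087
Convexity numerator sum_t t*(t + 1/m) * CF_t / (1+y/m)^(m*t + 2):
  t = 1.0000: term = 85.564383
  t = 2.0000: term = 4748.566191
Convexity = (1/P) * sum = 4834.130574 / 962.241087 = 5.023825

Answer: Convexity = 5.0238


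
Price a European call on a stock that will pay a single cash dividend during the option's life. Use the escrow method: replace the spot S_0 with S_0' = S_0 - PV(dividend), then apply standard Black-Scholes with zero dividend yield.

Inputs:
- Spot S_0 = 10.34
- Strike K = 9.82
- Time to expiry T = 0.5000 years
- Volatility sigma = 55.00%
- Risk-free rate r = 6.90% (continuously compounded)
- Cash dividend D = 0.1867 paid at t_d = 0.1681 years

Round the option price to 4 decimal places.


PV(D) = D * exp(-r * t_d) = 0.1867 * 0.98846811 = 0.18454700
S_0' = S_0 - PV(D) = 10.3400 - 0.18454700 = 10.15545300
d1 = (ln(S_0'/K) + (r + sigma^2/2)*T) / (sigma*sqrt(T)) = 0.36953318
d2 = d1 - sigma*sqrt(T) = -0.01937555
exp(-rT) = 0.96608834
N(d1) = 0.64413483; N(d2) = 0.49227076
C = S_0' * N(d1) - K * exp(-rT) * N(d2) = 10.15545300 * 0.64413483 - 9.8200 * 0.96608834 * 0.49227076 = 1.8713

Answer: Price = 1.8713


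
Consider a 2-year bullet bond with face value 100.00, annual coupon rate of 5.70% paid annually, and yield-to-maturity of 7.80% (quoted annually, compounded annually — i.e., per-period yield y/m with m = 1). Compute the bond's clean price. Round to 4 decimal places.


Answer: Price = 96.2448

Derivation:
Coupon per period c = face * coupon_rate / m = 5.700000
Periods per year m = 1; per-period yield y/m = 0.078000
Number of cashflows N = 2
Cashflows (t years, CF_t, discount factor 1/(1+y/m)^(m*t), PV):
  t = 1.0000: CF_t = 5.700000, DF = 0.927644, PV = 5.287570
  t = 2.0000: CF_t = 105.700000, DF = 0.860523, PV = 90.957280
Price P = sum_t PV_t = 96.244850


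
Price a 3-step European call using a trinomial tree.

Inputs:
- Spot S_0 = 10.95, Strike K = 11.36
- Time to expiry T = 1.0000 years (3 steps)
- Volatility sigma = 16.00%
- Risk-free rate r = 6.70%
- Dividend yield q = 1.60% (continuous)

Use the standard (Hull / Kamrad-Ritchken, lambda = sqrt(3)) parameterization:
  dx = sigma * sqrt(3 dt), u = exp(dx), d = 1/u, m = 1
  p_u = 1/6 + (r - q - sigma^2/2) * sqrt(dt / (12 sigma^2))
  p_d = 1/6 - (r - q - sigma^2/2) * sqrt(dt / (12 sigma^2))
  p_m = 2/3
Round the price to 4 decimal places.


dt = T/N = 0.333333; dx = sigma*sqrt(3*dt) = 0.160000
u = exp(dx) = 1.173511; d = 1/u = 0.852144
p_u = 0.206458, p_m = 0.666667, p_d = 0.126875
Discount per step: exp(-r*dt) = 0.977914
Stock lattice S(k, j) with j the centered position index:
  k=0: S(0,+0) = 10.9500
  k=1: S(1,-1) = 9.3310; S(1,+0) = 10.9500; S(1,+1) = 12.8499
  k=2: S(2,-2) = 7.9513; S(2,-1) = 9.3310; S(2,+0) = 10.9500; S(2,+1) = 12.8499; S(2,+2) = 15.0795
  k=3: S(3,-3) = 6.7757; S(3,-2) = 7.9513; S(3,-1) = 9.3310; S(3,+0) = 10.9500; S(3,+1) = 12.8499; S(3,+2) = 15.0795; S(3,+3) = 17.6960
Terminal payoffs V(N, j) = max(S_T - K, 0):
  V(3,-3) = 0.000000; V(3,-2) = 0.000000; V(3,-1) = 0.000000; V(3,+0) = 0.000000; V(3,+1) = 1.489944; V(3,+2) = 3.719549; V(3,+3) = 6.336015
Backward induction: V(k, j) = exp(-r*dt) * [p_u * V(k+1, j+1) + p_m * V(k+1, j) + p_d * V(k+1, j-1)]
  V(2,-2) = exp(-r*dt) * [p_u*0.000000 + p_m*0.000000 + p_d*0.000000] = 0.000000
  V(2,-1) = exp(-r*dt) * [p_u*0.000000 + p_m*0.000000 + p_d*0.000000] = 0.000000
  V(2,+0) = exp(-r*dt) * [p_u*1.489944 + p_m*0.000000 + p_d*0.000000] = 0.300818
  V(2,+1) = exp(-r*dt) * [p_u*3.719549 + p_m*1.489944 + p_d*0.000000] = 1.722330
  V(2,+2) = exp(-r*dt) * [p_u*6.336015 + p_m*3.719549 + p_d*1.489944] = 3.889027
  V(1,-1) = exp(-r*dt) * [p_u*0.300818 + p_m*0.000000 + p_d*0.000000] = 0.060735
  V(1,+0) = exp(-r*dt) * [p_u*1.722330 + p_m*0.300818 + p_d*0.000000] = 0.543852
  V(1,+1) = exp(-r*dt) * [p_u*3.889027 + p_m*1.722330 + p_d*0.300818] = 1.945373
  V(0,+0) = exp(-r*dt) * [p_u*1.945373 + p_m*0.543852 + p_d*0.060735] = 0.754864

Answer: Price = V(0,0) = 0.7549


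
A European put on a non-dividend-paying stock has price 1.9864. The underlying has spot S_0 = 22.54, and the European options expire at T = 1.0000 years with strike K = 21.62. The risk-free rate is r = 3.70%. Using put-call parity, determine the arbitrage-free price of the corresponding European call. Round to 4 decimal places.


Put-call parity: C - P = S_0 * exp(-qT) - K * exp(-rT).
S_0 * exp(-qT) = 22.5400 * 1.00000000 = 22.54000000
K * exp(-rT) = 21.6200 * 0.96367614 = 20.83467805
C = P + S*exp(-qT) - K*exp(-rT)
C = 1.9864 + 22.54000000 - 20.83467805 = 3.6917

Answer: Call price = 3.6917


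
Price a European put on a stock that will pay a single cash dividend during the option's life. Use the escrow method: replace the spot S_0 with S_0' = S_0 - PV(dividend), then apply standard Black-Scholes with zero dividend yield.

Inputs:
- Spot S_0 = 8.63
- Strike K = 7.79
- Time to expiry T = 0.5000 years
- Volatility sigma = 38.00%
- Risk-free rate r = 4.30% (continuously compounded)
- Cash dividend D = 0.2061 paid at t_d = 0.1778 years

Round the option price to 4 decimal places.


PV(D) = D * exp(-r * t_d) = 0.2061 * 0.99238375 = 0.20453029
S_0' = S_0 - PV(D) = 8.6300 - 0.20453029 = 8.42546971
d1 = (ln(S_0'/K) + (r + sigma^2/2)*T) / (sigma*sqrt(T)) = 0.50620794
d2 = d1 - sigma*sqrt(T) = 0.23750737
exp(-rT) = 0.97872948
N(-d1) = 0.30635534; N(-d2) = 0.40613160
P = K * exp(-rT) * N(-d2) - S_0' * N(-d1) = 7.7900 * 0.97872948 * 0.40613160 - 8.42546971 * 0.30635534 = 0.5153

Answer: Price = 0.5153
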